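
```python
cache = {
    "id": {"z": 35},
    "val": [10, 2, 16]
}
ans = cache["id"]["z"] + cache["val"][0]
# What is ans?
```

Trace:
`cache = { ...` → cache = {'id': {'z': 35}, 'val': [10, 2, 16]}
`ans = cache["id"]["z"] + cache["val"][0]` → ans = 45
So ans = 45

Answer: 45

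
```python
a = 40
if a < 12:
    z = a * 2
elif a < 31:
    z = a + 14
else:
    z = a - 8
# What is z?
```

Trace:
`a = 40` → a = 40
`if a < 12: ...` → a < 12 is False, a < 31 is False, take else branch → z = 32
So z = 32

Answer: 32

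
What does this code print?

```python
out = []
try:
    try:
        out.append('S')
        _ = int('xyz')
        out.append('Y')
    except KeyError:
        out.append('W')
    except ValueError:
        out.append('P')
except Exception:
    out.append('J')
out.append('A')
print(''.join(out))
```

Execution trace: 'S' (inner try body) → 'P' (inner except ValueError) → 'A' (after the try/except). Output: SPA

Answer: SPA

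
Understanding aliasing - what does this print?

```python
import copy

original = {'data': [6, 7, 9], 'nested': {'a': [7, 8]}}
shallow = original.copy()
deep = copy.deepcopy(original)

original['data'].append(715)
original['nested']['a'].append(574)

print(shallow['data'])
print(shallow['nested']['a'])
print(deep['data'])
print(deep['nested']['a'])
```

Key concept: comparing shallow vs deep copy.
Step by step:
`original = {'data': [6, 7, 9], 'nested': {'a': [7, 8]}}` → original = {'data': [6, 7, 9], 'nested': {'a': [7, 8]}}
`shallow = original.copy()` → shallow = {'data': [6, 7, 9], 'nested': {'a': [7, 8]}}
`deep = copy.deepcopy(original)` → deep = {'data': [6, 7, 9], 'nested': {'a': [7, 8]}}
`original['data'].append(715)` → original = {'data': [6, 7, 9, 715], 'nested': {'a': [7, 8]}}; shallow = {'data': [6, 7, 9, 715], 'nested': {'a': [7, 8]}}
`original['nested']['a'].append(574)` → original = {'data': [6, 7, 9, 715], 'nested': {'a': [7, 8, 574]}}; shallow = {'data': [6, 7, 9, 715], 'nested': {'a': [7, 8, 574]}}
`print(shallow['data'])` → prints [6, 7, 9, 715]
`print(shallow['nested']['a'])` → prints [7, 8, 574]
`print(deep['data'])` → prints [6, 7, 9]
`print(deep['nested']['a'])` → prints [7, 8]

Answer:
[6, 7, 9, 715]
[7, 8, 574]
[6, 7, 9]
[7, 8]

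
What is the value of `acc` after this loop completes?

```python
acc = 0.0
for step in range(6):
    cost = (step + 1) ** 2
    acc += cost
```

Sum of squared losses 1² + 2² + ... + 6²
`acc` takes the values: 0.0 → 1.0 → 5.0 → 14.0 → 30.0 → 55.0 → 91.0

Answer: 91.0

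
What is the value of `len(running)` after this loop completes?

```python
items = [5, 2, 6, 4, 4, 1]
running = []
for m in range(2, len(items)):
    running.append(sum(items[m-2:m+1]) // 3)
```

Number of 3-element averages
`running` takes the values: [] → [4] → [4, 4] → [4, 4, 4] → [4, 4, 4, 3]
So `len(running)` = 4

Answer: 4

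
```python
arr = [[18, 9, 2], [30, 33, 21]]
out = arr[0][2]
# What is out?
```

Trace:
`arr = [[18, 9, 2], [30, 33, 21]]` → arr = [[18, 9, 2], [30, 33, 21]]
`out = arr[0][2]` → out = 2
So out = 2

Answer: 2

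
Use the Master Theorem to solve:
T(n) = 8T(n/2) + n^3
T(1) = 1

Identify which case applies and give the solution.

a=8, b=2, f(n)=n^3. log_2(8) = 3. Since c=3 = 3, Case 2 applies: T(n) = Θ(n^log_b(a) · log n) = O(n^3 log n).

Answer: O(n^3 log n) - Case 2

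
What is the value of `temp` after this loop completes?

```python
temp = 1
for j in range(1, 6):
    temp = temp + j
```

Start at 1, add 1 through 5
`temp` takes the values: 1 → 2 → 4 → 7 → 11 → 16

Answer: 16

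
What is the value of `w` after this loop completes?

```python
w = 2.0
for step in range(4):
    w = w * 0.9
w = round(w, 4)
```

Exponential decay: 2.0 * 0.9^4
`w` takes the values: 2.0 → 1.8 → 1.62 → 1.458 → 1.3122

Answer: 1.3122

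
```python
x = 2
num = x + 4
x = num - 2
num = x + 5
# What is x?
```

Trace:
`x = 2` → x = 2
`num = x + 4` → num = 6
`x = num - 2` → x = 4
`num = x + 5` → num = 9
So x = 4

Answer: 4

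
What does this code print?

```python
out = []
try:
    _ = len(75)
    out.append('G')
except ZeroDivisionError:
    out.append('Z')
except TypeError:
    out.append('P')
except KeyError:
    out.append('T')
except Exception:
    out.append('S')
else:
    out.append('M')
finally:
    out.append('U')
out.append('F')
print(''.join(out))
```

Execution trace: 'P' (except TypeError) → 'U' (finally) → 'F' (after the try/except). Output: PUF

Answer: PUF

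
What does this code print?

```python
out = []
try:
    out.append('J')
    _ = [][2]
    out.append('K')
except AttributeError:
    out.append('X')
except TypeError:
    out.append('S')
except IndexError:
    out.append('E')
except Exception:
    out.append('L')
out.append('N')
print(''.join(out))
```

Execution trace: 'J' (try body) → 'E' (except IndexError) → 'N' (after the try/except). Output: JEN

Answer: JEN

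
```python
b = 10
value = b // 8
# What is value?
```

Trace:
`b = 10` → b = 10
`value = b // 8` → value = 1
So value = 1

Answer: 1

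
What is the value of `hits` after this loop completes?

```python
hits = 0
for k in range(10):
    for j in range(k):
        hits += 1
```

Triangle number: 0+1+2+...+9
`hits` takes the values: 0 → 1 → 2 → 3 → 4 → 5 → 6 → 7 → 8 → 9 → 10 → 11 → 12 → 13 → 14 → 15 → 16 → 17 → 18 → 19 → 20 → 21 → 22 → 23 → 24 → 25 → 26 → 27 → 28 → 29 → … → 41 → 42 → 43 → 44 → 45

Answer: 45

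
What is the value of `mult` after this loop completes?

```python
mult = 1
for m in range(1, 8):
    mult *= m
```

7! = 5040
`mult` takes the values: 1 → 2 → 6 → 24 → 120 → 720 → 5040

Answer: 5040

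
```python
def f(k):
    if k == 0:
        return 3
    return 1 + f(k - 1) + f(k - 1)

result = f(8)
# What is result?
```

f(k) = 1 + 2·f(k-1), f(0)=3. Closed form: (3+1)·2^8 - 1 = 1023.

Answer: 1023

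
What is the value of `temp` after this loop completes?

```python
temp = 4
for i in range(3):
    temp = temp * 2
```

Multiply by 2, 3 times: 4 * 2^3 = 32
`temp` takes the values: 4 → 8 → 16 → 32

Answer: 32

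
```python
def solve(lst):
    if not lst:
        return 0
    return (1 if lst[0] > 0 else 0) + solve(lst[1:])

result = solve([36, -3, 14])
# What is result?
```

Count of positive elements in [36, -3, 14] = 2

Answer: 2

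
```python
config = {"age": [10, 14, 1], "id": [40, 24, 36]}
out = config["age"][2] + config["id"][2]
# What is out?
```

Trace:
`config = {"age": [10, 14, 1], "id": [40, 24, 36]}` → config = {'age': [10, 14, 1], 'id': [40, 24, 36]}
`out = config["age"][2] + config["id"][2]` → out = 37
So out = 37

Answer: 37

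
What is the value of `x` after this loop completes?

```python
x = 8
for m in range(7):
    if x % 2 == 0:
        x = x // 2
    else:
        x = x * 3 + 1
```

Collatz-style transformation from 8
`x` takes the values: 8 → 4 → 2 → 1 → 4 → 2 → 1 → 4

Answer: 4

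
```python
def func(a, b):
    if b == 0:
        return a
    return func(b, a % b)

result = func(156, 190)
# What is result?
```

func(156, 190) -> func(190, 156) -> func(156, 34) -> func(34, 20) -> func(20, 14) -> func(14, 6) -> func(6, 2) -> func(2, 0) -> 2

Answer: 2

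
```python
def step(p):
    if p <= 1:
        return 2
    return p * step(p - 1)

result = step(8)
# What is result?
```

step(8) = 8 * 7 * 6 * 5 * 4 * 3 * 2 * 2 = 80640

Answer: 80640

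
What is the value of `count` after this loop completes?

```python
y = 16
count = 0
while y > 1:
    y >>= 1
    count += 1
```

Count right shifts until 1
`count` takes the values: 0 → 1 → 2 → 3 → 4

Answer: 4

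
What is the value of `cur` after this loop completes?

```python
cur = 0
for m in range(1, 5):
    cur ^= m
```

XOR of 1 to 4
`cur` takes the values: 0 → 1 → 3 → 0 → 4

Answer: 4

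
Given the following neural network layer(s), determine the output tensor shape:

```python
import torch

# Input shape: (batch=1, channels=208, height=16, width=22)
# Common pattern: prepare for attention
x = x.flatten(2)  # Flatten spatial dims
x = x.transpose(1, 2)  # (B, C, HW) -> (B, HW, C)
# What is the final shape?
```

Input: (1, 208, 16, 22) -> after flatten(2): (1, 208, 352) -> Output: (1, 352, 208)

Answer: (1, 352, 208)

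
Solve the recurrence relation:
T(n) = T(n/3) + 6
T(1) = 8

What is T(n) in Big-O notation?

Each step divides n by 3 and adds 6. After log_3(n) steps we reach T(1)=8. So T(n) = 6·log_3(n) + 8 = O(log n).

Answer: O(log n)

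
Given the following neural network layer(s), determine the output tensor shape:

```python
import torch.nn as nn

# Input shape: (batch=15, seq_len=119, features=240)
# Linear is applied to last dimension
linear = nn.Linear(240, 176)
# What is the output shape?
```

Input: (15, 119, 240) -> Output: (15, 119, 176)

Answer: (15, 119, 176)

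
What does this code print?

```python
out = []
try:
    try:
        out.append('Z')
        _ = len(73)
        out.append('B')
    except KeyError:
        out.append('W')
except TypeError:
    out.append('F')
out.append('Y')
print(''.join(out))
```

Execution trace: 'Z' (inner try body) → 'F' (outer except TypeError) → 'Y' (after the try/except). Output: ZFY

Answer: ZFY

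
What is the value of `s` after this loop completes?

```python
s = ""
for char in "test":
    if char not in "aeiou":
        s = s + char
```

Remove vowels from 'test'
`s` takes the values: "" → "t" → "ts" → "tst"

Answer: "tst"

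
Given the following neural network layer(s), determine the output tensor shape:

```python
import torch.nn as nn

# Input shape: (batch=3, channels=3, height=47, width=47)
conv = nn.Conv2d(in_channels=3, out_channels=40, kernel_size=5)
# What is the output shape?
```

Input: (3, 3, 47, 47) -> Output: (3, 40, 43, 43)

Answer: (3, 40, 43, 43)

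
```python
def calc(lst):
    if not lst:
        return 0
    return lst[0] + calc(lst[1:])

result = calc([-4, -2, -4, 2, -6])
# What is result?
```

(-4) + (-2) + (-4) + 2 + (-6) + 0 = -14

Answer: -14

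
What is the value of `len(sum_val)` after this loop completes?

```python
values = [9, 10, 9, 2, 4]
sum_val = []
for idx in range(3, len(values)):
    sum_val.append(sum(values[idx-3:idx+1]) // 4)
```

Number of 4-element averages
`sum_val` takes the values: [] → [7] → [7, 6]
So `len(sum_val)` = 2

Answer: 2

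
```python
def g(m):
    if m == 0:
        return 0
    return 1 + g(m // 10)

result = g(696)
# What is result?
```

Count of digits of 696: 3

Answer: 3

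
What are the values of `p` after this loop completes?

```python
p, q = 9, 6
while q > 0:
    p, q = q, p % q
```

GCD of 9 and 6
`p` takes the values: 9 → 6 → 3

Answer: 3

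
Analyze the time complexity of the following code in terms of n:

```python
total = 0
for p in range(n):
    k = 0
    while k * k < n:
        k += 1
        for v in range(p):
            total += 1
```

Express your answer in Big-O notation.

Each loop level contributes: n × √n × n. Multiplying the contributions gives O(n^2√n).

Answer: O(n^2√n)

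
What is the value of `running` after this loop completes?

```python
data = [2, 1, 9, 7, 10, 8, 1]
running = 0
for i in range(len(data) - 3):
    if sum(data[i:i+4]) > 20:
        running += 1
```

Count windows with sum > 20
`running` takes the values: 0 → 1 → 2 → 3

Answer: 3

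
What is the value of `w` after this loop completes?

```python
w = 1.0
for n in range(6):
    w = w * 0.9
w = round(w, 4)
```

Exponential decay: 1.0 * 0.9^6
`w` takes the values: 1.0 → 0.9 → 0.81 → 0.729 → 0.6561 → 0.59049 → 0.531441 → 0.5314

Answer: 0.5314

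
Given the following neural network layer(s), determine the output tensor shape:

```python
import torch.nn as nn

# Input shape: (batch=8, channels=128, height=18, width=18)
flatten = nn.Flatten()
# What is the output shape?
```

Input: (8, 128, 18, 18) -> Output: (8, 41472)

Answer: (8, 41472)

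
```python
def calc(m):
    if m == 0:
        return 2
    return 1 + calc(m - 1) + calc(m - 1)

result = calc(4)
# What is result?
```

calc(m) = 1 + 2·calc(m-1), calc(0)=2. Closed form: (2+1)·2^4 - 1 = 47.

Answer: 47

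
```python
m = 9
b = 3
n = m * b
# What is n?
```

Trace:
`m = 9` → m = 9
`b = 3` → b = 3
`n = m * b` → n = 27
So n = 27

Answer: 27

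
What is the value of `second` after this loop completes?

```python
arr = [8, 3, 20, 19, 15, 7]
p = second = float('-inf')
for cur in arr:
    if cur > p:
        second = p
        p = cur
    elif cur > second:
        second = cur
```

Second largest (with repeats) in [8, 3, 20, 19, 15, 7]
`second` takes the values: -inf → 3 → 8 → 19

Answer: 19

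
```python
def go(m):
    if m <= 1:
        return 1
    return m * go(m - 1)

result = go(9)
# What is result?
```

go(9) = 9 * 8 * 7 * 6 * 5 * 4 * 3 * 2 * 1 = 362880

Answer: 362880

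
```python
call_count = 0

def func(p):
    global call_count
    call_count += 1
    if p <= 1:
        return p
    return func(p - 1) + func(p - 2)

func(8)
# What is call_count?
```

Calls(p) = 1 + Calls(p-1) + Calls(p-2); Calls(0)=Calls(1)=1. For p=8 this gives 67.

Answer: 67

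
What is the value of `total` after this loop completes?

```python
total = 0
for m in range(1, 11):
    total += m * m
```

Sum of squares 1² to 10² = 385
`total` takes the values: 0 → 1 → 5 → 14 → 30 → 55 → 91 → 140 → 204 → 285 → 385

Answer: 385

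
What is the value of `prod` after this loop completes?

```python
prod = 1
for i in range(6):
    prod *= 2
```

2^6 = 64
`prod` takes the values: 1 → 2 → 4 → 8 → 16 → 32 → 64

Answer: 64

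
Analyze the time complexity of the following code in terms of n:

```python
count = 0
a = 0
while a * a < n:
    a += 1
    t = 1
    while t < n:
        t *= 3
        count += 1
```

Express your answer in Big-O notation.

Each loop level contributes: √n × log n. Multiplying the contributions gives O(√n log n).

Answer: O(√n log n)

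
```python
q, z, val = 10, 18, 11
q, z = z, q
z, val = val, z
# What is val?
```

Trace:
`q, z, val = 10, 18, 11` → q = 10; z = 18; val = 11
`q, z = z, q` → q = 18; z = 10
`z, val = val, z` → z = 11; val = 10
So val = 10

Answer: 10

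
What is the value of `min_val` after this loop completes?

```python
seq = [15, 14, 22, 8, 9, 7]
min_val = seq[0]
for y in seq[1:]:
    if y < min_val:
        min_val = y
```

Minimum of [15, 14, 22, 8, 9, 7]
`min_val` takes the values: 15 → 14 → 8 → 7

Answer: 7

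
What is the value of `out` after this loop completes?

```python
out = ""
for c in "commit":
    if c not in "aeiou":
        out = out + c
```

Remove vowels from 'commit'
`out` takes the values: "" → "c" → "cm" → "cmm" → "cmmt"

Answer: "cmmt"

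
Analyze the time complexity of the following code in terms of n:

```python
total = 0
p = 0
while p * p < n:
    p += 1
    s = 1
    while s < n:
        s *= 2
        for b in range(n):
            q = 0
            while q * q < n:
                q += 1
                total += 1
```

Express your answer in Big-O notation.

Each loop level contributes: √n × log n × n × √n. Multiplying the contributions gives O(n^2 log n).

Answer: O(n^2 log n)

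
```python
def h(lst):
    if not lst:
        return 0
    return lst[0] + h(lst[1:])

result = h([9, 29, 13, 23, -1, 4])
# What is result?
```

9 + 29 + 13 + 23 + (-1) + 4 + 0 = 77

Answer: 77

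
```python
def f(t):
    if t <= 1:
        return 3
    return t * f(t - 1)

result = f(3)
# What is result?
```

f(3) = 3 * 2 * 3 = 18

Answer: 18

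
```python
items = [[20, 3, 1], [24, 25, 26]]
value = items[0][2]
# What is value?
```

Trace:
`items = [[20, 3, 1], [24, 25, 26]]` → items = [[20, 3, 1], [24, 25, 26]]
`value = items[0][2]` → value = 1
So value = 1

Answer: 1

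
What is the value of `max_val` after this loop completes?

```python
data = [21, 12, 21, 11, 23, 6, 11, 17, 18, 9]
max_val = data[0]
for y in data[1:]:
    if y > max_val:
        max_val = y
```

Maximum of [21, 12, 21, 11, 23, 6, 11, 17, 18, 9]
`max_val` takes the values: 21 → 23

Answer: 23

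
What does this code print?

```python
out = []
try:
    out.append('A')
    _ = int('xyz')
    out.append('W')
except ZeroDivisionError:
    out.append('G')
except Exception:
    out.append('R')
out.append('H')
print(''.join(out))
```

Execution trace: 'A' (try body) → 'R' (except Exception) → 'H' (after the try/except). Output: ARH

Answer: ARH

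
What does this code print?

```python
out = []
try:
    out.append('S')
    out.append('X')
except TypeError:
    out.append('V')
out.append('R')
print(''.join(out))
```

Execution trace: 'S' (try body) → 'X' (try body, no exception) → 'R' (after the try/except). Output: SXR

Answer: SXR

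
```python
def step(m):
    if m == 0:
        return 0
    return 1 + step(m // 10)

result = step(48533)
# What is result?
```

Count of digits of 48533: 5

Answer: 5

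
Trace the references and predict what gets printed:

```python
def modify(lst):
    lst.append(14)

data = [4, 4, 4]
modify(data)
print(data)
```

Key concept: function modifies passed list.
Step by step:
`data = [4, 4, 4]` → data = [4, 4, 4]
`modify(data)` → data = [4, 4, 4, 14]
`print(data)` → prints [4, 4, 4, 14]

Answer: [4, 4, 4, 14]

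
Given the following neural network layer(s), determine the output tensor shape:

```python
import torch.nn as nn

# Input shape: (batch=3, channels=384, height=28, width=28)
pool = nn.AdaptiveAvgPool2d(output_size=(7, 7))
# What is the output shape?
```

Input: (3, 384, 28, 28) -> Output: (3, 384, 7, 7)

Answer: (3, 384, 7, 7)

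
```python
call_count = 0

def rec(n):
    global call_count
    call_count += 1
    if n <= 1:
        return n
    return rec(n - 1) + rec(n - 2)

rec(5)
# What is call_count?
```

Calls(n) = 1 + Calls(n-1) + Calls(n-2); Calls(0)=Calls(1)=1. For n=5 this gives 15.

Answer: 15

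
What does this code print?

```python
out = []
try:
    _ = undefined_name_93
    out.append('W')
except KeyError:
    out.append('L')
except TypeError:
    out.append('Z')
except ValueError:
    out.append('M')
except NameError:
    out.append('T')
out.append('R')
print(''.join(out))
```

Execution trace: 'T' (except NameError) → 'R' (after the try/except). Output: TR

Answer: TR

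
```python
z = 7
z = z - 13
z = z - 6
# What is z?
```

Trace:
`z = 7` → z = 7
`z = z - 13` → z = -6
`z = z - 6` → z = -12
So z = -12

Answer: -12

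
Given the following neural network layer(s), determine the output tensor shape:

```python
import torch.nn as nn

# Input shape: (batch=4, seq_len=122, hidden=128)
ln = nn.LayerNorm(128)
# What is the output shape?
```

Input: (4, 122, 128) -> Output: (4, 122, 128)

Answer: (4, 122, 128)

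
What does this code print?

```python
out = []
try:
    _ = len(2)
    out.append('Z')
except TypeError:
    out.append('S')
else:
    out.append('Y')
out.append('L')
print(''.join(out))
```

Execution trace: 'S' (except TypeError) → 'L' (after the try/except). Output: SL

Answer: SL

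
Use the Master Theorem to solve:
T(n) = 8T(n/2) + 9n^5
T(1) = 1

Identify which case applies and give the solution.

a=8, b=2, f(n)=9n^5. log_2(8) = 3. Since c=5 > 3 and the regularity condition holds (8(n/2)^5 = (8/2^5)n^5 with 8/2^5 < 1), Case 3 applies: T(n) = Θ(f(n)) = O(n^5).

Answer: O(n^5) - Case 3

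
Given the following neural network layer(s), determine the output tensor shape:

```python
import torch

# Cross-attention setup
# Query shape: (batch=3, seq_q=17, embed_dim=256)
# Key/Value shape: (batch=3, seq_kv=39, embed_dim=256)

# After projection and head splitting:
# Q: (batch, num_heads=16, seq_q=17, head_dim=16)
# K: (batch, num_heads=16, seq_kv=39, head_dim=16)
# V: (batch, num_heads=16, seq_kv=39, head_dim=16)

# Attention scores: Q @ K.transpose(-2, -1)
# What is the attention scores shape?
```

Input: (3, 17, 256) -> Output: (3, 16, 17, 39)

Answer: (3, 16, 17, 39)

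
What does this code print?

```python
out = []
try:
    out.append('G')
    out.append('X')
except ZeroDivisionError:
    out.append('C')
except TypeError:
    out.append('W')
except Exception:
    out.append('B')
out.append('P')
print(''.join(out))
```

Execution trace: 'G' (try body) → 'X' (try body, no exception) → 'P' (after the try/except). Output: GXP

Answer: GXP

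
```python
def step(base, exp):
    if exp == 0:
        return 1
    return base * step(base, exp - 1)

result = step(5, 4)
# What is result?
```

step(5, 4) = 5 * 5 * 5 * 5 = 625

Answer: 625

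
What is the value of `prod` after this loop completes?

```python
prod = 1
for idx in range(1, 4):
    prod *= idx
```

3! = 6
`prod` takes the values: 1 → 2 → 6

Answer: 6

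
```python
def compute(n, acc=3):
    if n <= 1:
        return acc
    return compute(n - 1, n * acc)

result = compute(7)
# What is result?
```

Accumulator trace (n, acc): (7, 3) -> (6, 21) -> (5, 126) -> (4, 630) -> (3, 2520) -> (2, 7560) -> (1, 15120) -> return 15120

Answer: 15120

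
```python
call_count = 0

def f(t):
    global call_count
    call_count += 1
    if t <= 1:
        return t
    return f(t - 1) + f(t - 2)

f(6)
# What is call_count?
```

Calls(t) = 1 + Calls(t-1) + Calls(t-2); Calls(0)=Calls(1)=1. For t=6 this gives 25.

Answer: 25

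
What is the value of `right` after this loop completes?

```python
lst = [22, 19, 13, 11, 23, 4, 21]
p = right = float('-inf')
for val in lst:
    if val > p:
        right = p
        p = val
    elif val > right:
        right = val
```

Second largest (with repeats) in [22, 19, 13, 11, 23, 4, 21]
`right` takes the values: -inf → 19 → 22

Answer: 22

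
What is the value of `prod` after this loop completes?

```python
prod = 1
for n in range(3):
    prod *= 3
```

3^3 = 27
`prod` takes the values: 1 → 3 → 9 → 27

Answer: 27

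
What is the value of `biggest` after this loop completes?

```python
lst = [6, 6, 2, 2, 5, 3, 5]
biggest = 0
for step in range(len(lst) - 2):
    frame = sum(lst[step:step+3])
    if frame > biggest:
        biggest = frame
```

Max sum of 3-element window in [6, 6, 2, 2, 5, 3, 5]
`biggest` takes the values: 0 → 14

Answer: 14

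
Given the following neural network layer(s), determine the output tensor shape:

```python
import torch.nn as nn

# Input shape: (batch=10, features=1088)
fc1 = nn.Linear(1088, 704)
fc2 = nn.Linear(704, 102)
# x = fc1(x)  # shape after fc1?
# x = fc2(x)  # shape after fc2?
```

Input: (10, 1088) -> after fc1: (10, 704) -> Output: (10, 102)

Answer: (10, 102)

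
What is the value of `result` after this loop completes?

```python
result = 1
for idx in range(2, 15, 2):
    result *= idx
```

Product of even numbers 2 to 14
`result` takes the values: 1 → 2 → 8 → 48 → 384 → 3840 → 46080 → 645120

Answer: 645120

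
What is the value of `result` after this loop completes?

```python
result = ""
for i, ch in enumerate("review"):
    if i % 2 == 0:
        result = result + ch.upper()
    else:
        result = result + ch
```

Uppercase even positions in 'review'
`result` takes the values: "" → "R" → "Re" → "ReV" → "ReVi" → "ReViE" → "ReViEw"

Answer: "ReViEw"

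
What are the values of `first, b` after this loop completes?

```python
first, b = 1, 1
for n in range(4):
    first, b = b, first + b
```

Fibonacci: after 4 iterations
`first, b` takes the values: (1, 1) → (1, 2) → (2, 3) → (3, 5) → (5, 8)

Answer: 5, 8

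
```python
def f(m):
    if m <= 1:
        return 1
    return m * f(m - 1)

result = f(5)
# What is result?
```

f(5) = 5 * 4 * 3 * 2 * 1 = 120

Answer: 120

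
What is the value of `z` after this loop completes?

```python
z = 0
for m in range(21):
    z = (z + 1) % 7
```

Increment mod 7, 21 times = 0
`z` takes the values: 0 → 1 → 2 → 3 → 4 → 5 → 6 → 0 → 1 → 2 → 3 → 4 → 5 → 6 → 0 → 1 → 2 → 3 → 4 → 5 → 6 → 0

Answer: 0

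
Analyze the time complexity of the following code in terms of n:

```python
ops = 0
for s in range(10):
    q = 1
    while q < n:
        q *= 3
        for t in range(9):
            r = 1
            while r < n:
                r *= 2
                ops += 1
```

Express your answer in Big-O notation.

Each loop level contributes: 1 × log n × 1 × log n. Multiplying the contributions gives O(log² n).

Answer: O(log² n)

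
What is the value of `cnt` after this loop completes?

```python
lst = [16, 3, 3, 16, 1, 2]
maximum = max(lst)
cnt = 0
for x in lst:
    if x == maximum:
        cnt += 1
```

Count of max value 16 in [16, 3, 3, 16, 1, 2]
`cnt` takes the values: 0 → 1 → 2

Answer: 2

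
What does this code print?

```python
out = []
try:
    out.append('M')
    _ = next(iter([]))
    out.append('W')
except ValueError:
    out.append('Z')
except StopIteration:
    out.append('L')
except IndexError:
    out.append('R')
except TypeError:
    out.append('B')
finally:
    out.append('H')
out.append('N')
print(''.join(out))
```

Execution trace: 'M' (try body) → 'L' (except StopIteration) → 'H' (finally) → 'N' (after the try/except). Output: MLHN

Answer: MLHN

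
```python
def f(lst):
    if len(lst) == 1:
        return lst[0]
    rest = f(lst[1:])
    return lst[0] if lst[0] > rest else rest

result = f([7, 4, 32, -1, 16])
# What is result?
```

Recursive max over [7, 4, 32, -1, 16] = 32

Answer: 32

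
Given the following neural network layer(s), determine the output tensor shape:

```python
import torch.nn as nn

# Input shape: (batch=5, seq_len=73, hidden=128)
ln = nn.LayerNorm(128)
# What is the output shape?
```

Input: (5, 73, 128) -> Output: (5, 73, 128)

Answer: (5, 73, 128)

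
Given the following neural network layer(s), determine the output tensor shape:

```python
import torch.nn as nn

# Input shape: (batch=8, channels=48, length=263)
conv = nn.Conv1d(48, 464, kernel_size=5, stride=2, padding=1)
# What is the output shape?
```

Input: (8, 48, 263) -> Output: (8, 464, 131)

Answer: (8, 464, 131)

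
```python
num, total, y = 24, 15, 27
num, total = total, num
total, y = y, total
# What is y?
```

Trace:
`num, total, y = 24, 15, 27` → num = 24; total = 15; y = 27
`num, total = total, num` → num = 15; total = 24
`total, y = y, total` → total = 27; y = 24
So y = 24

Answer: 24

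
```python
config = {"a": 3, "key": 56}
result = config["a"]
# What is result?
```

Trace:
`config = {"a": 3, "key": 56}` → config = {'a': 3, 'key': 56}
`result = config["a"]` → result = 3
So result = 3

Answer: 3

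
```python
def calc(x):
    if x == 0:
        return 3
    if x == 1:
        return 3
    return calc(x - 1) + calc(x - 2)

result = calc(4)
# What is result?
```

Build up from base cases: calc(0)=3, calc(1)=3, calc(2)=6, calc(3)=9, calc(4)=15

Answer: 15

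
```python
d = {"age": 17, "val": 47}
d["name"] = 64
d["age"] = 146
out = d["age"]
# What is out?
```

Trace:
`d = {"age": 17, "val": 47}` → d = {'age': 17, 'val': 47}
`d["name"] = 64` → d = {'age': 17, 'val': 47, 'name': 64}
`d["age"] = 146` → d = {'age': 146, 'val': 47, 'name': 64}
`out = d["age"]` → out = 146
So out = 146

Answer: 146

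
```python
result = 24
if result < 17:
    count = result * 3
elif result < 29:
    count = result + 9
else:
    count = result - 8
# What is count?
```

Trace:
`result = 24` → result = 24
`if result < 17: ...` → result < 17 is False, result < 29 is True → count = 33
So count = 33

Answer: 33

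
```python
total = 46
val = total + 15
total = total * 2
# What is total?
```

Trace:
`total = 46` → total = 46
`val = total + 15` → val = 61
`total = total * 2` → total = 92
So total = 92

Answer: 92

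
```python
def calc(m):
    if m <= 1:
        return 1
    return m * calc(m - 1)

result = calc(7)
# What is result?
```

calc(7) = 7 * 6 * 5 * 4 * 3 * 2 * 1 = 5040

Answer: 5040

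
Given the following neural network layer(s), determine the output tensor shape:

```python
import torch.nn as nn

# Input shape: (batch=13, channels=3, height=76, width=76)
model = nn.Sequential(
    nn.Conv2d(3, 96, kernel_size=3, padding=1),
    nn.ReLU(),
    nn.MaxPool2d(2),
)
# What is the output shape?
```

Input: (13, 3, 76, 76) -> after Conv2d: (13, 96, 76, 76) -> after ReLU: (13, 96, 76, 76) -> Output: (13, 96, 38, 38)

Answer: (13, 96, 38, 38)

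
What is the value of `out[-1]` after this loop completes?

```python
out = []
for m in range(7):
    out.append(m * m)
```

Last element of squares 0 to 6
`out` takes the values: [] → [0] → [0, 1] → [0, 1, 4] → [0, 1, 4, 9] → [0, 1, 4, 9, 16] → [0, 1, 4, 9, 16, 25] → [0, 1, 4, 9, 16, 25, 36]
So `out[-1]` = 36

Answer: 36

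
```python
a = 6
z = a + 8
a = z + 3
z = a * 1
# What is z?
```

Trace:
`a = 6` → a = 6
`z = a + 8` → z = 14
`a = z + 3` → a = 17
`z = a * 1` → z = 17
So z = 17

Answer: 17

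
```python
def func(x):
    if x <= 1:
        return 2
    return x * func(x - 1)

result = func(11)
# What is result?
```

func(11) = 11 * 10 * 9 * 8 * 7 * 6 * 5 * 4 * 3 * 2 * 2 = 79833600

Answer: 79833600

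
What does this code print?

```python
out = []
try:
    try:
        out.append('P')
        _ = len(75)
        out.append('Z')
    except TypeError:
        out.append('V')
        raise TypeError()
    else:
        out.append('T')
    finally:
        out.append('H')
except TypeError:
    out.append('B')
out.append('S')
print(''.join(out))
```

Execution trace: 'P' (inner try body) → 'V' (inner except TypeError) → 'H' (inner finally) → 'B' (outer except TypeError) → 'S' (after the try/except). Output: PVHBS

Answer: PVHBS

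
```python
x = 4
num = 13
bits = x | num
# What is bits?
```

Trace:
`x = 4` → x = 4
`num = 13` → num = 13
`bits = x | num` → bits = 13
So bits = 13

Answer: 13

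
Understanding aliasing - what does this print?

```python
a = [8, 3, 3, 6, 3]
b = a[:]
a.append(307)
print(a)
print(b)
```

Key concept: slice [:] creates copy.
Step by step:
`a = [8, 3, 3, 6, 3]` → a = [8, 3, 3, 6, 3]
`b = a[:]` → b = [8, 3, 3, 6, 3]
`a.append(307)` → a = [8, 3, 3, 6, 3, 307]
`print(a)` → prints [8, 3, 3, 6, 3, 307]
`print(b)` → prints [8, 3, 3, 6, 3]

Answer:
[8, 3, 3, 6, 3, 307]
[8, 3, 3, 6, 3]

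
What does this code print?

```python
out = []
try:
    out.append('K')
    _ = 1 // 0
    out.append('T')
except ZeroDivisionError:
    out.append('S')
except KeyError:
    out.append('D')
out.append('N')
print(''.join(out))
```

Execution trace: 'K' (try body) → 'S' (except ZeroDivisionError) → 'N' (after the try/except). Output: KSN

Answer: KSN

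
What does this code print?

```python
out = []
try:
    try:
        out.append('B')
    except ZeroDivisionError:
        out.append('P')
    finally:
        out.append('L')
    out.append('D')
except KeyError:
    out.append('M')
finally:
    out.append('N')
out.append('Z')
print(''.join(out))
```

Execution trace: 'B' (inner try body, no exception) → 'L' (inner finally) → 'D' (try body, no exception) → 'N' (finally) → 'Z' (after the try/except). Output: BLDNZ

Answer: BLDNZ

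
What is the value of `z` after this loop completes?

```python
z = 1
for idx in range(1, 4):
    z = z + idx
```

Start at 1, add 1 through 3
`z` takes the values: 1 → 2 → 4 → 7

Answer: 7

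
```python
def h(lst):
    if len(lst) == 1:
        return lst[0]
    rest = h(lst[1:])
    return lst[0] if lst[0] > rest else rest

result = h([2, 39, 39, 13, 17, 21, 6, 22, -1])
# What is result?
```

Recursive max over [2, 39, 39, 13, 17, 21, 6, 22, -1] = 39

Answer: 39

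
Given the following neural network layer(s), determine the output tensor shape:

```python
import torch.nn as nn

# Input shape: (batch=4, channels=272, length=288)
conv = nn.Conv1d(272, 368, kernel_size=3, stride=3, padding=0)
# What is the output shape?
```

Input: (4, 272, 288) -> Output: (4, 368, 96)

Answer: (4, 368, 96)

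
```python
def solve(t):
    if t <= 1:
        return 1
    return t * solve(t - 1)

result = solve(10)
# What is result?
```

solve(10) = 10 * 9 * 8 * 7 * 6 * 5 * 4 * 3 * 2 * 1 = 3628800

Answer: 3628800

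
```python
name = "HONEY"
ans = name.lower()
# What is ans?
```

Trace:
`name = "HONEY"` → name = 'HONEY'
`ans = name.lower()` → ans = 'honey'
So ans = 'honey'

Answer: 'honey'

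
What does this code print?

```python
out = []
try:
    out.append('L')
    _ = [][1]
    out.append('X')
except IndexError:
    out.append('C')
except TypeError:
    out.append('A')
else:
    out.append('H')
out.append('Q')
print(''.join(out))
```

Execution trace: 'L' (try body) → 'C' (except IndexError) → 'Q' (after the try/except). Output: LCQ

Answer: LCQ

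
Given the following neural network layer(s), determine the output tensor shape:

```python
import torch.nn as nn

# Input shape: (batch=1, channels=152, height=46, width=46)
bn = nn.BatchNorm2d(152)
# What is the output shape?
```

Input: (1, 152, 46, 46) -> Output: (1, 152, 46, 46)

Answer: (1, 152, 46, 46)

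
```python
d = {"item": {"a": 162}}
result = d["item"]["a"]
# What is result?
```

Trace:
`d = {"item": {"a": 162}}` → d = {'item': {'a': 162}}
`result = d["item"]["a"]` → result = 162
So result = 162

Answer: 162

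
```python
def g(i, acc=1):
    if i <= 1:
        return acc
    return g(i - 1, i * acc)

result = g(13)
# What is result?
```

Accumulator trace (n, acc): (13, 1) -> (12, 13) -> (11, 156) -> (10, 1716) -> (9, 17160) -> (8, 154440) -> (7, 1235520) -> (6, 8648640) -> (5, 51891840) -> (4, 259459200) -> (3, 1037836800) -> (2, 3113510400) -> (1, 6227020800) -> return 6227020800

Answer: 6227020800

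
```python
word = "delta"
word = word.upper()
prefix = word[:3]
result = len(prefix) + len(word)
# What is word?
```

Trace:
`word = "delta"` → word = 'delta'
`word = word.upper()` → word = 'DELTA'
`prefix = word[:3]` → prefix = 'DEL'
`result = len(prefix) + len(word)` → result = 8
So word = 'DELTA'

Answer: 'DELTA'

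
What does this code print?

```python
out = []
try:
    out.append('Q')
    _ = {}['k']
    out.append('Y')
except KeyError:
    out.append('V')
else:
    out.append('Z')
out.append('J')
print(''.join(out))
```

Execution trace: 'Q' (try body) → 'V' (except KeyError) → 'J' (after the try/except). Output: QVJ

Answer: QVJ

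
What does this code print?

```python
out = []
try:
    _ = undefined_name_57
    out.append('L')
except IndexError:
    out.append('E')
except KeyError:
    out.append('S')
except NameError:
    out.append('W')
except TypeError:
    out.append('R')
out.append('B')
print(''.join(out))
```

Execution trace: 'W' (except NameError) → 'B' (after the try/except). Output: WB

Answer: WB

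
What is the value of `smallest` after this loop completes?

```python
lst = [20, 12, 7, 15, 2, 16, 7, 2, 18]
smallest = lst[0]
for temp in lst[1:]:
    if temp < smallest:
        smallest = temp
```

Minimum of [20, 12, 7, 15, 2, 16, 7, 2, 18]
`smallest` takes the values: 20 → 12 → 7 → 2

Answer: 2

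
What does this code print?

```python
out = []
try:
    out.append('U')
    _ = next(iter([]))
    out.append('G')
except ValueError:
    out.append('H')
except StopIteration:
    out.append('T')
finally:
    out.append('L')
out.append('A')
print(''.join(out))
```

Execution trace: 'U' (try body) → 'T' (except StopIteration) → 'L' (finally) → 'A' (after the try/except). Output: UTLA

Answer: UTLA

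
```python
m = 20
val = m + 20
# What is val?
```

Trace:
`m = 20` → m = 20
`val = m + 20` → val = 40
So val = 40

Answer: 40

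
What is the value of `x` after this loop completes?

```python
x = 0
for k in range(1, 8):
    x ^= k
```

XOR of 1 to 7
`x` takes the values: 0 → 1 → 3 → 0 → 4 → 1 → 7 → 0

Answer: 0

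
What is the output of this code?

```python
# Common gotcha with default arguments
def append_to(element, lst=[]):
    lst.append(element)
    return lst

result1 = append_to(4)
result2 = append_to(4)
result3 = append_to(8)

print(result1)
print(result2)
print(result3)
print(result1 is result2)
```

Key concept: mutable default argument gotcha.
Step by step:
`result1 = append_to(4)` → result1 = [4]
`result2 = append_to(4)` → result1 = [4, 4] (same object as result2); result2 = [4, 4] (same object as result1)
`result3 = append_to(8)` → result1 = [4, 4, 8] (same object as result2, result3); result2 = [4, 4, 8] (same object as result1, result3); result3 = [4, 4, 8] (same object as result1, result2)
`print(result1)` → prints [4, 4, 8]
`print(result2)` → prints [4, 4, 8]
`print(result3)` → prints [4, 4, 8]
`print(result1 is result2)` → prints True

Answer:
[4, 4, 8]
[4, 4, 8]
[4, 4, 8]
True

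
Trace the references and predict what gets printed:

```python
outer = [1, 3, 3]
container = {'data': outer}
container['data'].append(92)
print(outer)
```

Key concept: dict holds reference to list.
Step by step:
`outer = [1, 3, 3]` → outer = [1, 3, 3]
`container = {'data': outer}` → container = {'data': [1, 3, 3]}
`container['data'].append(92)` → outer = [1, 3, 3, 92]; container = {'data': [1, 3, 3, 92]}
`print(outer)` → prints [1, 3, 3, 92]

Answer: [1, 3, 3, 92]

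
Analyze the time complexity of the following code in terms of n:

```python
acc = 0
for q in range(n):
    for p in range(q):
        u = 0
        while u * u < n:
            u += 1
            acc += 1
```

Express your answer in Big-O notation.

Each loop level contributes: n × n × √n. Multiplying the contributions gives O(n^2√n).

Answer: O(n^2√n)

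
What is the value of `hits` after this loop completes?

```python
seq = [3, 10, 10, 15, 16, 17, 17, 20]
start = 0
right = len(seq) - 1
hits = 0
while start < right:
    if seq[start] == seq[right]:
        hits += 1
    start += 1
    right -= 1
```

Count matching pairs from ends
`hits` takes the values: 0

Answer: 0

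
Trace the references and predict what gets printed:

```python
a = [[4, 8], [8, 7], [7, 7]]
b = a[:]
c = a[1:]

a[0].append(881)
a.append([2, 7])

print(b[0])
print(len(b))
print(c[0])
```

Key concept: slice with nested mutation.
Step by step:
`a = [[4, 8], [8, 7], [7, 7]]` → a = [[4, 8], [8, 7], [7, 7]]
`b = a[:]` → b = [[4, 8], [8, 7], [7, 7]]
`c = a[1:]` → c = [[8, 7], [7, 7]]
`a[0].append(881)` → a = [[4, 8, 881], [8, 7], [7, 7]]; b = [[4, 8, 881], [8, 7], [7, 7]]
`a.append([2, 7])` → a = [[4, 8, 881], [8, 7], [7, 7], [2, 7]]
`print(b[0])` → prints [4, 8, 881]
`print(len(b))` → prints 3
`print(c[0])` → prints [8, 7]

Answer:
[4, 8, 881]
3
[8, 7]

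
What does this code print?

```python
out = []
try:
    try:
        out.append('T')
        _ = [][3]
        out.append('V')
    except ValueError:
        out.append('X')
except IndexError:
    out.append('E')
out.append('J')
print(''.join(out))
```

Execution trace: 'T' (try body) → 'E' (outer except IndexError) → 'J' (after the try/except). Output: TEJ

Answer: TEJ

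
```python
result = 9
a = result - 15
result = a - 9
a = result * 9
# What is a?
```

Trace:
`result = 9` → result = 9
`a = result - 15` → a = -6
`result = a - 9` → result = -15
`a = result * 9` → a = -135
So a = -135

Answer: -135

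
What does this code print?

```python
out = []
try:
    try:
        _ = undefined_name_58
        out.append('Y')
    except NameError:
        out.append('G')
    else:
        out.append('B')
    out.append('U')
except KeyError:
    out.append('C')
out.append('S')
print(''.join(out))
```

Execution trace: 'G' (inner except NameError) → 'U' (try body, no exception) → 'S' (after the try/except). Output: GUS

Answer: GUS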